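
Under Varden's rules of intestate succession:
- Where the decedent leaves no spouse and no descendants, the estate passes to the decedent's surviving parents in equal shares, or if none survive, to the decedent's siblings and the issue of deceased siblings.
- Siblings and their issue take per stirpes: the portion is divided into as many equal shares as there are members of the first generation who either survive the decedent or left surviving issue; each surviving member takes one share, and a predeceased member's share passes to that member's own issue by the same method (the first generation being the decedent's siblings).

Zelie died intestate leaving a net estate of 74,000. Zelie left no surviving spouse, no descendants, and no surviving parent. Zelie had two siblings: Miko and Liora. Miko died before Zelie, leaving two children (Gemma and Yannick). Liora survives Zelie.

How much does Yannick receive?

Yannick receives 18,500.

The entire 74,000 passes to the siblings and their issue.
That amount (74,000) is divided into 2 shares of 37,000: Liora takes 37,000; Miko's 37,000 share passes to Miko's issue.
Miko's share (37,000) is divided into 2 shares of 18,500: Gemma and Yannick each take 18,500.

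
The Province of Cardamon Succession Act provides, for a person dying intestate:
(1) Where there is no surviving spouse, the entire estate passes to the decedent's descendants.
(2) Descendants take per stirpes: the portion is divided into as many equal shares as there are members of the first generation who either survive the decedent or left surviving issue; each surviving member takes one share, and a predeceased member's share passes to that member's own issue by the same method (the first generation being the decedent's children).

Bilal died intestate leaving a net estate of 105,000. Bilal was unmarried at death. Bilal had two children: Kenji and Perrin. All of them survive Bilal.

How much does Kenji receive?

The entire 105,000 passes to the descendants.
That amount (105,000) is divided into 2 shares of 52,500: Kenji and Perrin each take 52,500.

Kenji receives 52,500.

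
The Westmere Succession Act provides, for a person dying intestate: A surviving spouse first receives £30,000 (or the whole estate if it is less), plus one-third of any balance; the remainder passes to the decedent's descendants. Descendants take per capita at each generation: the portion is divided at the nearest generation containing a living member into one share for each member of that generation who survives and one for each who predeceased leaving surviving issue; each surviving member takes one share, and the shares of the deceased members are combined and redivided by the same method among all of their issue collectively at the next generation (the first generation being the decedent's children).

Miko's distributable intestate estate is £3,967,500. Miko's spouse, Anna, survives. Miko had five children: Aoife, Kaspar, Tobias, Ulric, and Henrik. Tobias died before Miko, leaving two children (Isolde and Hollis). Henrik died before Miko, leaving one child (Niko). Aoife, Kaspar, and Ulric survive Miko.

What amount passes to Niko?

Niko receives £350,000.

Anna first takes £30,000, leaving a balance of £3,937,500. Anna then takes one-third of the balance (£1,312,500), for a total of £1,342,500. The remaining £2,625,000 passes to the descendants.
The descendants' portion (£2,625,000) is divided at the children's generation into 5 shares of £525,000. Aoife, Kaspar, and Ulric each take £525,000. The 2 shares of the deceased (Tobias and Henrik) are combined into a pool of £1,050,000.
That pool (£1,050,000) is divided at the grandchildren's generation equally among Isolde, Hollis, and Niko: £350,000 each.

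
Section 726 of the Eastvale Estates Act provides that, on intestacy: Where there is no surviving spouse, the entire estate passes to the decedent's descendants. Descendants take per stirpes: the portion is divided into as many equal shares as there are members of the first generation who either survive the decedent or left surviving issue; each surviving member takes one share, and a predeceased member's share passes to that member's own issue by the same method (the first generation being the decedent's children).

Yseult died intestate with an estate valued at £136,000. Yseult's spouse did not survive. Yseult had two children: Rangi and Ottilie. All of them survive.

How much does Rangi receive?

Rangi receives £68,000.

The entire £136,000 passes to the descendants.
That amount (£136,000) is divided into 2 shares of £68,000: Rangi and Ottilie each take £68,000.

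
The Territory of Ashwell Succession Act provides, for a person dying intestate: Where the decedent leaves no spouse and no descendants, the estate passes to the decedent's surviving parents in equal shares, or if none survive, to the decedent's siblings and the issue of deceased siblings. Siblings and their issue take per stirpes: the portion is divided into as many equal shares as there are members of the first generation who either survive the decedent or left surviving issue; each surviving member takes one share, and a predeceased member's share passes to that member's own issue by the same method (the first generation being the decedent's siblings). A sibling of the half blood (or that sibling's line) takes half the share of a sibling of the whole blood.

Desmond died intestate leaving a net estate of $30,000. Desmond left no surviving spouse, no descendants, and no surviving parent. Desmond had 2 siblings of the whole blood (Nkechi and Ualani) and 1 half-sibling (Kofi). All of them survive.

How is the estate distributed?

Nkechi: $12,000; Ualani: $12,000; Kofi: $6,000

The entire $30,000 passes to the siblings and their issue.
Counting each half-blood sibling's line as half a unit, there are 5/2 units in $30,000, so one unit is $12,000. Whole-blood lines (Nkechi and Ualani) take $12,000 each; half-blood lines (Kofi) take $6,000 each.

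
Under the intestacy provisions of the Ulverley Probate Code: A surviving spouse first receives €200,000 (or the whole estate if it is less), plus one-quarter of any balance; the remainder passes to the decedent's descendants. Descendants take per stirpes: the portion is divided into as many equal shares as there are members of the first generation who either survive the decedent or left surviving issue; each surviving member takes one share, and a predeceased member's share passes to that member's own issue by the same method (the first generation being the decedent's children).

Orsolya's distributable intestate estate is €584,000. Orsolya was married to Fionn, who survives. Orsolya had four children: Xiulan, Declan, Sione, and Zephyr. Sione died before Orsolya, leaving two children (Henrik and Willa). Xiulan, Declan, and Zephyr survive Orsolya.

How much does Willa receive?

Fionn first takes €200,000, leaving a balance of €384,000. Fionn then takes one-quarter of the balance (€96,000), for a total of €296,000. The remaining €288,000 passes to the descendants.
The descendants' portion (€288,000) is divided into 4 shares of €72,000: Xiulan, Declan, and Zephyr each take €72,000; Sione's €72,000 share passes to Sione's issue.
Sione's share (€72,000) is divided into 2 shares of €36,000: Henrik and Willa each take €36,000.

Willa receives €36,000.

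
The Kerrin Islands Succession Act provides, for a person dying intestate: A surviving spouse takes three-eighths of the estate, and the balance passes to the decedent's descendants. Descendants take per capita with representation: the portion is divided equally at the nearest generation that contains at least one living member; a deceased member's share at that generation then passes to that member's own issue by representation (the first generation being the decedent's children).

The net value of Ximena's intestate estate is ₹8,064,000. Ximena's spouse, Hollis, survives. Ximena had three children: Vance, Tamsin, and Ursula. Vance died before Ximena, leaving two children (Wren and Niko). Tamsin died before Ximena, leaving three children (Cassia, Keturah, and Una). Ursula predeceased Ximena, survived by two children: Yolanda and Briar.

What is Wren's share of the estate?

Wren receives ₹720,000.

Hollis takes three-eighths of ₹8,064,000 = ₹3,024,000. The remaining ₹5,040,000 passes to the descendants.
No child survives, so the initial division is made at the grandchildren's generation.
The descendants' portion (₹5,040,000) is divided into 7 shares of ₹720,000: Wren, Niko, Cassia, Keturah, Una, Yolanda, and Briar each take ₹720,000.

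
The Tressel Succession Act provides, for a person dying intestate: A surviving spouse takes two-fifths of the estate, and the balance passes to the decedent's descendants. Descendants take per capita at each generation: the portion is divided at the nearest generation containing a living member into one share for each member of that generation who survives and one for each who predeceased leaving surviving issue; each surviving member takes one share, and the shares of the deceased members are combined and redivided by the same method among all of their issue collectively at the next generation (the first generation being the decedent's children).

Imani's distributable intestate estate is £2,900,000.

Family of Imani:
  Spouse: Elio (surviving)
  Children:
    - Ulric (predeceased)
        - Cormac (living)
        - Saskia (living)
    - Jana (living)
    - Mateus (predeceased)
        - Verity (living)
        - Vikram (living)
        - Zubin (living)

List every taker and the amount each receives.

Elio takes two-fifths of £2,900,000 = £1,160,000. The remaining £1,740,000 passes to the descendants.
The descendants' portion (£1,740,000) is divided at the children's generation into 3 shares of £580,000. Jana takes £580,000. The 2 shares of the deceased (Ulric and Mateus) are combined into a pool of £1,160,000.
That pool (£1,160,000) is divided at the grandchildren's generation equally among Cormac, Saskia, Verity, Vikram, and Zubin: £232,000 each.

Elio: £1,160,000; Cormac: £232,000; Saskia: £232,000; Jana: £580,000; Verity: £232,000; Vikram: £232,000; Zubin: £232,000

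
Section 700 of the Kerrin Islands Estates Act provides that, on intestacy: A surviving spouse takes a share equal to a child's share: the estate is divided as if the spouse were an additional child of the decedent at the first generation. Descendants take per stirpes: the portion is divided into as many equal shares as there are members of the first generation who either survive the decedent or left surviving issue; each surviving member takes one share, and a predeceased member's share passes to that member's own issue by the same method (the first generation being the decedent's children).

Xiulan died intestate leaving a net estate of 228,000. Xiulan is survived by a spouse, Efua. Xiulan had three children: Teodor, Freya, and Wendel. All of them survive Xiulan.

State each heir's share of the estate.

Efua: 57,000; Teodor: 57,000; Freya: 57,000; Wendel: 57,000

The spouse counts as an additional share at the children's level, so there are 4 primary shares of 57,000. Efua takes one such share (57,000).
The children's combined portion (171,000) is divided into 3 shares of 57,000: Teodor, Freya, and Wendel each take 57,000.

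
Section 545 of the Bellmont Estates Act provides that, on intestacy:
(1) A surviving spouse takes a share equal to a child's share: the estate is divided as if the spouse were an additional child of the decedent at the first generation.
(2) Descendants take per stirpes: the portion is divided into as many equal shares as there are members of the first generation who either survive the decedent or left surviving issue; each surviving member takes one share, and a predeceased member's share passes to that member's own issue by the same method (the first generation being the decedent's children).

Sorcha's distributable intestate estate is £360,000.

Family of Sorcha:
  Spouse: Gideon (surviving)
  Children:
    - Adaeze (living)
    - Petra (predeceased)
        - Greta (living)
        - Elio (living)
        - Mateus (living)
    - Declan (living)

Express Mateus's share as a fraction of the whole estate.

The spouse counts as an additional share at the children's level, so there are 4 primary shares of £90,000. Gideon takes one such share (£90,000).
The children's combined portion (£270,000) is divided into 3 shares of £90,000: Adaeze and Declan each take £90,000; Petra's £90,000 share passes to Petra's issue.
Petra's share (£90,000) is divided into 3 shares of £30,000: Greta, Elio, and Mateus each take £30,000.

Mateus receives 1/12 of the estate.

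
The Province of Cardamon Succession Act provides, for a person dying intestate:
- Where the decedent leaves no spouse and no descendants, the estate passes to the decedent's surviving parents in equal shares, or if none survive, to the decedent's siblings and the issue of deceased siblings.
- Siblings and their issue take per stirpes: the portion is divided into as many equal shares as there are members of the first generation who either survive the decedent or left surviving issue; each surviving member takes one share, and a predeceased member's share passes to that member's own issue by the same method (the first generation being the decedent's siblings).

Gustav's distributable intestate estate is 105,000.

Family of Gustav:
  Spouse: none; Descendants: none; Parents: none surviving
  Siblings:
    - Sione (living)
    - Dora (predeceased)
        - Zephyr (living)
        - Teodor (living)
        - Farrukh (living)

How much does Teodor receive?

The entire 105,000 passes to the siblings and their issue.
That amount (105,000) is divided into 2 shares of 52,500: Sione takes 52,500; Dora's 52,500 share passes to Dora's issue.
Dora's share (52,500) is divided into 3 shares of 17,500: Zephyr, Teodor, and Farrukh each take 17,500.

Teodor receives 17,500.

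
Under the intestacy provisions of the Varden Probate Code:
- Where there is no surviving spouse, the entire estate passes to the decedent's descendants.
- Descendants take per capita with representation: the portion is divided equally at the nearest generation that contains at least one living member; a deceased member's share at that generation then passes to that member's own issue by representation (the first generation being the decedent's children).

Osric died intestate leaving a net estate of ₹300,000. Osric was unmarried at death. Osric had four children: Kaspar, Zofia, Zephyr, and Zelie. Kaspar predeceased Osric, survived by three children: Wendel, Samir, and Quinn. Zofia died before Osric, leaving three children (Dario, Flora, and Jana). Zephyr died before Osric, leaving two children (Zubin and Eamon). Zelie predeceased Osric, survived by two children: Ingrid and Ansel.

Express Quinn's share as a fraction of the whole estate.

Quinn receives 1/10 of the estate.

The entire ₹300,000 passes to the descendants.
No child survives, so the initial division is made at the grandchildren's generation.
That amount (₹300,000) is divided into 10 shares of ₹30,000: Wendel, Samir, Quinn, Dario, Flora, Jana, Zubin, Eamon, Ingrid, and Ansel each take ₹30,000.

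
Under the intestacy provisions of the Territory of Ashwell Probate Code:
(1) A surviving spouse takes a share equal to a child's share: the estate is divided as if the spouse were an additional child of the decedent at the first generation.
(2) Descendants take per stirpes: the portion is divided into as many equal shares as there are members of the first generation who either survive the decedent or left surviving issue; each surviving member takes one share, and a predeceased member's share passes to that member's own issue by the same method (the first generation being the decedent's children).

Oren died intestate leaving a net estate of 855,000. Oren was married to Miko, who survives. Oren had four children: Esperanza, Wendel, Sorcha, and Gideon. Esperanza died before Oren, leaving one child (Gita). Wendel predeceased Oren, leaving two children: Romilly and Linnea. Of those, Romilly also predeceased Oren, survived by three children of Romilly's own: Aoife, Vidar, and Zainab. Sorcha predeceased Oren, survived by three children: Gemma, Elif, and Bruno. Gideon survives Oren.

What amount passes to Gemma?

The spouse counts as an additional share at the children's level, so there are 5 primary shares of 171,000. Miko takes one such share (171,000).
The children's combined portion (684,000) is divided into 4 shares of 171,000: Gideon takes 171,000; Esperanza's 171,000 share passes to Esperanza's issue; Wendel's 171,000 share passes to Wendel's issue; Sorcha's 171,000 share passes to Sorcha's issue.
Esperanza's share (171,000) passes entirely to Gita.
Wendel's share (171,000) is divided into 2 shares of 85,500: Linnea takes 85,500; Romilly's 85,500 share passes to Romilly's issue.
Romilly's share (85,500) is divided into 3 shares of 28,500: Aoife, Vidar, and Zainab each take 28,500.
Sorcha's share (171,000) is divided into 3 shares of 57,000: Gemma, Elif, and Bruno each take 57,000.

Gemma receives 57,000.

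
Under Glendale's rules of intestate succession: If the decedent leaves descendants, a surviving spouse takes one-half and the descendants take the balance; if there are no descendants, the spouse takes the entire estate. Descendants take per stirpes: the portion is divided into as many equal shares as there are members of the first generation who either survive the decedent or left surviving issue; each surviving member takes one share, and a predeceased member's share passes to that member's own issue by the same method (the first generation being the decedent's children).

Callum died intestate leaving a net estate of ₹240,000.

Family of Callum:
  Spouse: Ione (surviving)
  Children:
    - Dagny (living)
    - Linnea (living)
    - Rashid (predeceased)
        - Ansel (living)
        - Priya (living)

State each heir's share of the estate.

Ione takes one-half of ₹240,000 = ₹120,000. The remaining ₹120,000 passes to the descendants.
The descendants' portion (₹120,000) is divided into 3 shares of ₹40,000: Dagny and Linnea each take ₹40,000; Rashid's ₹40,000 share passes to Rashid's issue.
Rashid's share (₹40,000) is divided into 2 shares of ₹20,000: Ansel and Priya each take ₹20,000.

Ione: ₹120,000; Dagny: ₹40,000; Linnea: ₹40,000; Ansel: ₹20,000; Priya: ₹20,000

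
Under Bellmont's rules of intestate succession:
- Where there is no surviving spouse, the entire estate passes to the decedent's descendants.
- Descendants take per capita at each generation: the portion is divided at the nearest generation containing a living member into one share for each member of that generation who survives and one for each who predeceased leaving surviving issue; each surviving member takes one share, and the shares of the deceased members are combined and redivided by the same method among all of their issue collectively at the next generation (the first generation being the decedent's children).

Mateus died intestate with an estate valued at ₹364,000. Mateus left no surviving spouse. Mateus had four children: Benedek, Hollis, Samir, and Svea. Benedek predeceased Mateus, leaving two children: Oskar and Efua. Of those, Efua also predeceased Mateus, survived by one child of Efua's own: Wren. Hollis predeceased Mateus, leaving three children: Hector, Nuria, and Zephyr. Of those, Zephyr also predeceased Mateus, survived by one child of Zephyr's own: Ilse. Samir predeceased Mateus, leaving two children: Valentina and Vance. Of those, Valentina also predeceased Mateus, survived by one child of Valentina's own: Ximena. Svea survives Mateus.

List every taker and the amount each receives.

Oskar: ₹39,000; Wren: ₹39,000; Hector: ₹39,000; Nuria: ₹39,000; Ilse: ₹39,000; Ximena: ₹39,000; Vance: ₹39,000; Svea: ₹91,000

The entire ₹364,000 passes to the descendants.
That amount (₹364,000) is divided at the children's generation into 4 shares of ₹91,000. Svea takes ₹91,000. The 3 shares of the deceased (Benedek, Hollis, and Samir) are combined into a pool of ₹273,000.
That pool (₹273,000) is divided at the grandchildren's generation into 7 shares of ₹39,000. Oskar, Hector, Nuria, and Vance each take ₹39,000. The 3 shares of the deceased (Efua, Zephyr, and Valentina) are combined into a pool of ₹117,000.
That pool (₹117,000) is divided at the great-grandchildren's generation equally among Wren, Ilse, and Ximena: ₹39,000 each.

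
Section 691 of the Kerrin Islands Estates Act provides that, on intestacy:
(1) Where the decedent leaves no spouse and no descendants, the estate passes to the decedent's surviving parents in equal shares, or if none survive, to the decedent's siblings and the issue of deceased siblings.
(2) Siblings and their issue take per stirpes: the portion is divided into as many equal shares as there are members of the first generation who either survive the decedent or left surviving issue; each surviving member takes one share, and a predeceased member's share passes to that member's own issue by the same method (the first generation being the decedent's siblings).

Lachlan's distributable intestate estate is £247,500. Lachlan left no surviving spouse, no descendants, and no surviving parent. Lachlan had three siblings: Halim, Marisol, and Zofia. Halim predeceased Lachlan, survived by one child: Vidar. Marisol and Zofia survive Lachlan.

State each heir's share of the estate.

The entire £247,500 passes to the siblings and their issue.
That amount (£247,500) is divided into 3 shares of £82,500: Marisol and Zofia each take £82,500; Halim's £82,500 share passes to Halim's issue.
Halim's share (£82,500) passes entirely to Vidar.

Vidar: £82,500; Marisol: £82,500; Zofia: £82,500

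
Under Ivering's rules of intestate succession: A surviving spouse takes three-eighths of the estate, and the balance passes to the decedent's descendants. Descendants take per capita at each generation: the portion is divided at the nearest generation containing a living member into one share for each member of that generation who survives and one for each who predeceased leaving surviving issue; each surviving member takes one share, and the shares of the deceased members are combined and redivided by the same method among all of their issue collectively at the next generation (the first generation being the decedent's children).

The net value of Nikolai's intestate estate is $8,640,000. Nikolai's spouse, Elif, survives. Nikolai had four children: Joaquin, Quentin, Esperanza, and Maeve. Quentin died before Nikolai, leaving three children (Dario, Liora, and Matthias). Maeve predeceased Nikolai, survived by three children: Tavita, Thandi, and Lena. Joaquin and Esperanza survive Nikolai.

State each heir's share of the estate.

Elif: $3,240,000; Joaquin: $1,350,000; Dario: $450,000; Liora: $450,000; Matthias: $450,000; Esperanza: $1,350,000; Tavita: $450,000; Thandi: $450,000; Lena: $450,000

Elif takes three-eighths of $8,640,000 = $3,240,000. The remaining $5,400,000 passes to the descendants.
The descendants' portion ($5,400,000) is divided at the children's generation into 4 shares of $1,350,000. Joaquin and Esperanza each take $1,350,000. The 2 shares of the deceased (Quentin and Maeve) are combined into a pool of $2,700,000.
That pool ($2,700,000) is divided at the grandchildren's generation equally among Dario, Liora, Matthias, Tavita, Thandi, and Lena: $450,000 each.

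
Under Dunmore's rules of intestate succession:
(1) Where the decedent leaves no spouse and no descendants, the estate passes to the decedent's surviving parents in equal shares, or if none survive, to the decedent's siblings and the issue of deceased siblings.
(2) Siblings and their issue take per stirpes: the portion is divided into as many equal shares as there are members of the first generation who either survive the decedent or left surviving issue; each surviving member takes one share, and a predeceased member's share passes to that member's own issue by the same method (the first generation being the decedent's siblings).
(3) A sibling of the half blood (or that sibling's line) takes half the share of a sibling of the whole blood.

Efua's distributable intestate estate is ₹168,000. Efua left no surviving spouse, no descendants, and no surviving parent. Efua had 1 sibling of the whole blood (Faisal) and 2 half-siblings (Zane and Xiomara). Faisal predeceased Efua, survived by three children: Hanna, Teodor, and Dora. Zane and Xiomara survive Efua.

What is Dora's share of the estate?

The entire ₹168,000 passes to the siblings and their issue.
Counting each half-blood sibling's line as half a unit, there are 2 units in ₹168,000, so one unit is ₹84,000. Whole-blood lines (Faisal) take ₹84,000 each; half-blood lines (Zane and Xiomara) take ₹42,000 each.
Faisal's share (₹84,000) is divided into 3 shares of ₹28,000: Hanna, Teodor, and Dora each take ₹28,000.

Dora receives ₹28,000.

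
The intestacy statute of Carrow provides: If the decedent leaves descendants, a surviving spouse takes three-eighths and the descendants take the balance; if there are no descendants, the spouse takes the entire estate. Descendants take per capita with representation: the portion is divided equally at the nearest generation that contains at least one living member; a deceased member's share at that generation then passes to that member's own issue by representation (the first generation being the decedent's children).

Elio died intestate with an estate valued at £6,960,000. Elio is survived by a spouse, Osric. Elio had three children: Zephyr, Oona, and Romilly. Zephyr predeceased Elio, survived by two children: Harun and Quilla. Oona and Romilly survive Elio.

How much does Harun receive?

Osric takes three-eighths of £6,960,000 = £2,610,000. The remaining £4,350,000 passes to the descendants.
The descendants' portion (£4,350,000) is divided into 3 shares of £1,450,000: Oona and Romilly each take £1,450,000; Zephyr's £1,450,000 share passes to Zephyr's issue.
Zephyr's share (£1,450,000) is divided into 2 shares of £725,000: Harun and Quilla each take £725,000.

Harun receives £725,000.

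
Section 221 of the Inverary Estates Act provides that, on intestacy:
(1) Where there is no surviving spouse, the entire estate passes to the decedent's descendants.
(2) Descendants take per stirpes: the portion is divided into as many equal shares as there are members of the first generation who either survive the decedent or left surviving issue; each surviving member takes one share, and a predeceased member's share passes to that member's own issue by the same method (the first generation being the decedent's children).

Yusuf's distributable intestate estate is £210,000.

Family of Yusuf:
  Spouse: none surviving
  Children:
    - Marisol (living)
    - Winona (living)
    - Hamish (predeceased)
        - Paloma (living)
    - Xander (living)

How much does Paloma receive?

Paloma receives £52,500.

The entire £210,000 passes to the descendants.
That amount (£210,000) is divided into 4 shares of £52,500: Marisol, Winona, and Xander each take £52,500; Hamish's £52,500 share passes to Hamish's issue.
Hamish's share (£52,500) passes entirely to Paloma.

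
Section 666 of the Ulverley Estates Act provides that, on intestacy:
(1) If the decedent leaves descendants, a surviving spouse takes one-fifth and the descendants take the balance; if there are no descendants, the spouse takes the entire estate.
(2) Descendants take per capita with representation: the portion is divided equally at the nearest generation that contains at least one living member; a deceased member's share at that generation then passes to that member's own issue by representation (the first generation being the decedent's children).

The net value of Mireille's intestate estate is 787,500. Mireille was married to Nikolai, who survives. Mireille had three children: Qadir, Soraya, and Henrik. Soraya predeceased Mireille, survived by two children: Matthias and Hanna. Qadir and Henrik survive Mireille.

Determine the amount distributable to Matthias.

Nikolai takes one-fifth of 787,500 = 157,500. The remaining 630,000 passes to the descendants.
The descendants' portion (630,000) is divided into 3 shares of 210,000: Qadir and Henrik each take 210,000; Soraya's 210,000 share passes to Soraya's issue.
Soraya's share (210,000) is divided into 2 shares of 105,000: Matthias and Hanna each take 105,000.

Matthias receives 105,000.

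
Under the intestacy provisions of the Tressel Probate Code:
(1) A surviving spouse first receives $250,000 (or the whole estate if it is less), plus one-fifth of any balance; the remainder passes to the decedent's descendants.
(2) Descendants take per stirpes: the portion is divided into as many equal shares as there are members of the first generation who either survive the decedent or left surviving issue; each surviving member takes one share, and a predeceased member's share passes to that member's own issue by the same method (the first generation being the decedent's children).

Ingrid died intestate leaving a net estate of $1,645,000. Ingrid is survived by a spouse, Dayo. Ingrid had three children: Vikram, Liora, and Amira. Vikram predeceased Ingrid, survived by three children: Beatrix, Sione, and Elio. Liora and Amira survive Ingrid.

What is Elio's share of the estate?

Dayo first takes $250,000, leaving a balance of $1,395,000. Dayo then takes one-fifth of the balance ($279,000), for a total of $529,000. The remaining $1,116,000 passes to the descendants.
The descendants' portion ($1,116,000) is divided into 3 shares of $372,000: Liora and Amira each take $372,000; Vikram's $372,000 share passes to Vikram's issue.
Vikram's share ($372,000) is divided into 3 shares of $124,000: Beatrix, Sione, and Elio each take $124,000.

Elio receives $124,000.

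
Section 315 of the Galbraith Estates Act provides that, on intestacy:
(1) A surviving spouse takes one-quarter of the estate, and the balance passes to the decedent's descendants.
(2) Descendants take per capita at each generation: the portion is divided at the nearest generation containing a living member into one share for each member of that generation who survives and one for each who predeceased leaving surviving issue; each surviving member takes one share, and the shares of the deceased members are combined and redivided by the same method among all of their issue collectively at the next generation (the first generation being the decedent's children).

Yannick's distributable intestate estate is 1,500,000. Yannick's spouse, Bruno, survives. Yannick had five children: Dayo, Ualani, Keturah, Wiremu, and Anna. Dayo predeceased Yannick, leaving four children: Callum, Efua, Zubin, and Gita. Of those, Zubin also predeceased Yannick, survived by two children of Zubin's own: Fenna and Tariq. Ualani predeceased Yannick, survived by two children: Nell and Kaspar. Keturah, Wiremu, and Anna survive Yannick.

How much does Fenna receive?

Fenna receives 37,500.

Bruno takes one-quarter of 1,500,000 = 375,000. The remaining 1,125,000 passes to the descendants.
The descendants' portion (1,125,000) is divided at the children's generation into 5 shares of 225,000. Keturah, Wiremu, and Anna each take 225,000. The 2 shares of the deceased (Dayo and Ualani) are combined into a pool of 450,000.
That pool (450,000) is divided at the grandchildren's generation into 6 shares of 75,000. Callum, Efua, Gita, Nell, and Kaspar each take 75,000. The remaining share for the deceased Zubin (75,000) is carried to the next generation.
That pool (75,000) is divided at the great-grandchildren's generation equally among Fenna and Tariq: 37,500 each.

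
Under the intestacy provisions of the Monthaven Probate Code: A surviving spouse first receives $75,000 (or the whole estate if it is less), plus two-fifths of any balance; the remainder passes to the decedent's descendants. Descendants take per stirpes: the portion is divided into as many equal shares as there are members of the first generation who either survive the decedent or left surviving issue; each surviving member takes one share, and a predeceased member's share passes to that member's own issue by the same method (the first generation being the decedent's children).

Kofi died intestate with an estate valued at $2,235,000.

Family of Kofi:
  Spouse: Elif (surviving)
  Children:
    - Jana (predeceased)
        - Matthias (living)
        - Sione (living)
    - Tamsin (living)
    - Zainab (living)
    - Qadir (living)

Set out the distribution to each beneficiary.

Elif: $939,000; Matthias: $162,000; Sione: $162,000; Tamsin: $324,000; Zainab: $324,000; Qadir: $324,000

Elif first takes $75,000, leaving a balance of $2,160,000. Elif then takes two-fifths of the balance ($864,000), for a total of $939,000. The remaining $1,296,000 passes to the descendants.
The descendants' portion ($1,296,000) is divided into 4 shares of $324,000: Tamsin, Zainab, and Qadir each take $324,000; Jana's $324,000 share passes to Jana's issue.
Jana's share ($324,000) is divided into 2 shares of $162,000: Matthias and Sione each take $162,000.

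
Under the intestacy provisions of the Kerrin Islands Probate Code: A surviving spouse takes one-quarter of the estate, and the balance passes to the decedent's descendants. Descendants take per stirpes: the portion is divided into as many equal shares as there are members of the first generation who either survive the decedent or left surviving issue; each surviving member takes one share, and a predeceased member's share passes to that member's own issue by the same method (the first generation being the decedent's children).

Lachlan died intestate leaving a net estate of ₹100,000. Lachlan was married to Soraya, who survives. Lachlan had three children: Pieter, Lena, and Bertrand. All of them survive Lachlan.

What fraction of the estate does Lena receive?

Lena receives 1/4 of the estate.

Soraya takes one-quarter of ₹100,000 = ₹25,000. The remaining ₹75,000 passes to the descendants.
The descendants' portion (₹75,000) is divided into 3 shares of ₹25,000: Pieter, Lena, and Bertrand each take ₹25,000.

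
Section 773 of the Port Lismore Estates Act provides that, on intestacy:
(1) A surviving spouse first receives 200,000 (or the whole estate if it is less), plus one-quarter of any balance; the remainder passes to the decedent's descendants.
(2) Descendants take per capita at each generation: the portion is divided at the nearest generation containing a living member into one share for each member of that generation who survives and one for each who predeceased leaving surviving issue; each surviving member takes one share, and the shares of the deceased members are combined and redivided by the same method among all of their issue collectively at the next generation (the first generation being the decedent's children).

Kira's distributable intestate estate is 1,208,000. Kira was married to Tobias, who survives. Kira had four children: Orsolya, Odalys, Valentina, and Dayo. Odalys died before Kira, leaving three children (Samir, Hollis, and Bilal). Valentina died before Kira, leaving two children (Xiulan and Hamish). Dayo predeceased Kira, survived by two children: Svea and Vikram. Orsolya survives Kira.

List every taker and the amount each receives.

Tobias first takes 200,000, leaving a balance of 1,008,000. Tobias then takes one-quarter of the balance (252,000), for a total of 452,000. The remaining 756,000 passes to the descendants.
The descendants' portion (756,000) is divided at the children's generation into 4 shares of 189,000. Orsolya takes 189,000. The 3 shares of the deceased (Odalys, Valentina, and Dayo) are combined into a pool of 567,000.
That pool (567,000) is divided at the grandchildren's generation equally among Samir, Hollis, Bilal, Xiulan, Hamish, Svea, and Vikram: 81,000 each.

Tobias: 452,000; Orsolya: 189,000; Samir: 81,000; Hollis: 81,000; Bilal: 81,000; Xiulan: 81,000; Hamish: 81,000; Svea: 81,000; Vikram: 81,000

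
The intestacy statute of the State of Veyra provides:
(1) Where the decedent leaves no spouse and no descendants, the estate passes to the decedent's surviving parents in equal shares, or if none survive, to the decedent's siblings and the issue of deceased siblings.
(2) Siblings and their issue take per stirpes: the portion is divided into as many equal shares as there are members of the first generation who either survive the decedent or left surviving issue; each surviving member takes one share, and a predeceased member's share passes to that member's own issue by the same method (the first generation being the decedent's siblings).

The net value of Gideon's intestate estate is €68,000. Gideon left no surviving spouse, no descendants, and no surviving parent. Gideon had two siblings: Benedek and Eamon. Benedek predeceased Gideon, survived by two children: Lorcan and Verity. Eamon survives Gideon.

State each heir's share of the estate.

Lorcan: €17,000; Verity: €17,000; Eamon: €34,000

The entire €68,000 passes to the siblings and their issue.
That amount (€68,000) is divided into 2 shares of €34,000: Eamon takes €34,000; Benedek's €34,000 share passes to Benedek's issue.
Benedek's share (€34,000) is divided into 2 shares of €17,000: Lorcan and Verity each take €17,000.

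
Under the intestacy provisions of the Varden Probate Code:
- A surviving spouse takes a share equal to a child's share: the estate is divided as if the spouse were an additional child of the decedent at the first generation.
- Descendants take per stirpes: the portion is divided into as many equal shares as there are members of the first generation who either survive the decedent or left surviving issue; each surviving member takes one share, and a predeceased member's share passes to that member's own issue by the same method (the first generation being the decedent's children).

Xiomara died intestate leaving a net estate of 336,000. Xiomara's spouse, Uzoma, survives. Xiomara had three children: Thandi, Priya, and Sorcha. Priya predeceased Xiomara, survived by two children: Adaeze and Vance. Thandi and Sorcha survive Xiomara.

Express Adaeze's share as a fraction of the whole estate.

Adaeze receives 1/8 of the estate.

The spouse counts as an additional share at the children's level, so there are 4 primary shares of 84,000. Uzoma takes one such share (84,000).
The children's combined portion (252,000) is divided into 3 shares of 84,000: Thandi and Sorcha each take 84,000; Priya's 84,000 share passes to Priya's issue.
Priya's share (84,000) is divided into 2 shares of 42,000: Adaeze and Vance each take 42,000.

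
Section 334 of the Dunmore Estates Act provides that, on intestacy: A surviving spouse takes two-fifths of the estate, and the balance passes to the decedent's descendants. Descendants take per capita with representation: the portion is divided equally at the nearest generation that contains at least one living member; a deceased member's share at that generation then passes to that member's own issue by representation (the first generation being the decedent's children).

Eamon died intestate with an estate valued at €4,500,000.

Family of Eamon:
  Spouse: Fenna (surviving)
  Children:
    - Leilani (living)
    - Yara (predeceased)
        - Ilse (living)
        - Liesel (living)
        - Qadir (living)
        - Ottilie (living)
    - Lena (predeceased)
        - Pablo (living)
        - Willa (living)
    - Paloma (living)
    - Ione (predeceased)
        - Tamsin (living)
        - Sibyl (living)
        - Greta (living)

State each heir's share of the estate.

Fenna takes two-fifths of €4,500,000 = €1,800,000. The remaining €2,700,000 passes to the descendants.
The descendants' portion (€2,700,000) is divided into 5 shares of €540,000: Leilani and Paloma each take €540,000; Yara's €540,000 share passes to Yara's issue; Lena's €540,000 share passes to Lena's issue; Ione's €540,000 share passes to Ione's issue.
Yara's share (€540,000) is divided into 4 shares of €135,000: Ilse, Liesel, Qadir, and Ottilie each take €135,000.
Lena's share (€540,000) is divided into 2 shares of €270,000: Pablo and Willa each take €270,000.
Ione's share (€540,000) is divided into 3 shares of €180,000: Tamsin, Sibyl, and Greta each take €180,000.

Fenna: €1,800,000; Leilani: €540,000; Ilse: €135,000; Liesel: €135,000; Qadir: €135,000; Ottilie: €135,000; Pablo: €270,000; Willa: €270,000; Paloma: €540,000; Tamsin: €180,000; Sibyl: €180,000; Greta: €180,000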